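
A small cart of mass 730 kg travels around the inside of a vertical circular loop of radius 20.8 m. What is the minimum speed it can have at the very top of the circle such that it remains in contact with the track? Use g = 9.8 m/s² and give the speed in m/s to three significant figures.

14.3 m/s

At the highest point the centre is directly below, so both the weight and N act inward: N + mg = mv²/r.
At minimum speed N → 0, so mg = mv_min²/r ⇒ v_min = √(g r) = √(9.8 × 20.8) = 14.28 m/s.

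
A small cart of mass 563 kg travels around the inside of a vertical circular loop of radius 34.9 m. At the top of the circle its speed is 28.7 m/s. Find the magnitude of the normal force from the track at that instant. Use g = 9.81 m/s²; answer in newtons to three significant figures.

At the top, both N and the weight mg point inward (toward the centre), so N + mg = mv²/r.
N = m(v²/r − g) = 563 × ((28.7)²/34.9 − 9.81) = 563 × (23.60 − 9.81) = 563 × 13.79 = 7765 N.

7760 N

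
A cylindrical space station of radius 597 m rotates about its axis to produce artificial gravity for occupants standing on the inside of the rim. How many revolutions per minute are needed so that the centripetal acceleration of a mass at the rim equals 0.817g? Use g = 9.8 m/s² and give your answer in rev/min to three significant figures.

Require ω²r = 0.817g, so ω = √(0.817 × 9.8/597) = 0.1158 rad/s.
In rev/min: ω × 60/(2π) = 0.1158 × 60/(2π) = 1.106 rev/min.

1.11 rev/min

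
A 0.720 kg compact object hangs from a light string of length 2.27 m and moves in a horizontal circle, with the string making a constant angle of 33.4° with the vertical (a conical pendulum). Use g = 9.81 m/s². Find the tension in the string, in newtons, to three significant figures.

8.46 N

Vertically the bob has no acceleration, so T cosθ = mg.
T = mg/cosθ = 0.720 × 9.81 / cos 33.4° = 7.063/0.8348 = 8.460 N.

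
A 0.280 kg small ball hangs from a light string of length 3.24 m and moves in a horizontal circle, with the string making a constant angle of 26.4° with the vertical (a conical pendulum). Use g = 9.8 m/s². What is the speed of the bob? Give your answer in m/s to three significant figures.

2.65 m/s

The radius of the circle is r = L sinθ = 3.24 × sin 26.4° = 1.441 m.
Horizontally T sinθ = mv²/r and vertically T cosθ = mg, so tanθ = v²/(rg).
v = √(r g tanθ) = √(1.441 × 9.8 × 0.4964) = √7.008 = 2.647 m/s.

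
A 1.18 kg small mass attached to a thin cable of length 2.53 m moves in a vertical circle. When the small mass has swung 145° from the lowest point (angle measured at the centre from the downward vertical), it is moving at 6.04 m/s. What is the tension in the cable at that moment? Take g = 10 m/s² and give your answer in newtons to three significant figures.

Take the radial direction toward the centre of the circle as positive. The component of the weight along the string toward the centre is −mg cos φ (φ measured from the bottom), so Newton's second law along the string gives T − mg cos φ = m v²/r.
cos 145° = -0.8192, so T = m(v²/r + g cos φ) = 1.18 × ((6.04)²/2.53 + 10.0 × -0.8192) = 1.18 × (14.42 + (-8.192)) = 1.18 × 6.228 = 7.349 N.

7.35 N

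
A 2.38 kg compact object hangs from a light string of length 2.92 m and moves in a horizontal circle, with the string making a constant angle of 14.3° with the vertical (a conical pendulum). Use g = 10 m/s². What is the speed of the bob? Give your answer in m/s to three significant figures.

1.36 m/s

The radius of the circle is r = L sinθ = 2.92 × sin 14.3° = 0.7212 m.
Horizontally T sinθ = mv²/r and vertically T cosθ = mg, so tanθ = v²/(rg).
v = √(r g tanθ) = √(0.7212 × 10.0 × 0.2549) = √1.838 = 1.356 m/s.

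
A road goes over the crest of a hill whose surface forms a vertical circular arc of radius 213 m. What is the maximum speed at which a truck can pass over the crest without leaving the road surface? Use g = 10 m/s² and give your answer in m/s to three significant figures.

At the crest the centre of the circle is below the truck, so the net downward (centripetal) force is mg − N = mv²/r.
The truck leaves the road when N → 0, giving v_max = √(g r) = √(10.0 × 213) = 46.15 m/s.

46.2 m/s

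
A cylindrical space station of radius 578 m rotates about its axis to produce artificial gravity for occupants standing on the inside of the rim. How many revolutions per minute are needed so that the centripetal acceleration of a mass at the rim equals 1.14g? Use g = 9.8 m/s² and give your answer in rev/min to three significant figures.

1.33 rev/min

Require ω²r = 1.14g, so ω = √(1.14 × 9.8/578) = 0.1390 rad/s.
In rev/min: ω × 60/(2π) = 0.1390 × 60/(2π) = 1.328 rev/min.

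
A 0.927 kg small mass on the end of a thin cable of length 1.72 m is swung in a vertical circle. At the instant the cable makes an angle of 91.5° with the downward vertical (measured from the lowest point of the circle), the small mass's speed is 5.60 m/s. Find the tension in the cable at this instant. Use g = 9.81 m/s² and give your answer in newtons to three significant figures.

Take the radial direction toward the centre of the circle as positive. The component of the weight along the string toward the centre is −mg cos φ (φ measured from the bottom), so Newton's second law along the string gives T − mg cos φ = m v²/r.
cos 91.5° = -0.02618, so T = m(v²/r + g cos φ) = 0.927 × ((5.60)²/1.72 + 9.81 × -0.02618) = 0.927 × (18.23 + (-0.2568)) = 0.927 × 17.98 = 16.66 N.

16.7 N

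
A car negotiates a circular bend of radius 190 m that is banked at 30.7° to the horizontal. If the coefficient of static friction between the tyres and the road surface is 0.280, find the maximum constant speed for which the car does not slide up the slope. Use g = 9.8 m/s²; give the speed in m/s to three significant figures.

At the maximum speed, friction acts down the slope at its limiting value f = μN. Radially (horizontal, toward centre): N sinθ + μN cosθ = mv²/r. Vertically: N cosθ − μN sinθ = mg.
Dividing: v² = r g (sinθ + μcosθ)/(cosθ − μsinθ).
sinθ + μcosθ = 0.5105 + 0.280×0.8599 = 0.7513; cosθ − μsinθ = 0.8599 − 0.280×0.5105 = 0.7169.
v² = 190 × 9.8 × 0.7513/0.7169 = 1951 m²/s², so v = 44.17 m/s.

44.2 m/s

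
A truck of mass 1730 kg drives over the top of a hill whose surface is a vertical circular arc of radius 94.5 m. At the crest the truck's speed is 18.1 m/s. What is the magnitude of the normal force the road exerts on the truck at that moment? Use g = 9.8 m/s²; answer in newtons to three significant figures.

11000 N

At the crest the centripetal acceleration points downward (toward the centre of the arc), so mg − N = mv²/r.
N = m(g − v²/r) = 1730 × (9.8 − (18.1)²/94.5) = 1730 × (9.8 − 3.467) = 1730 × 6.333 = 10960 N.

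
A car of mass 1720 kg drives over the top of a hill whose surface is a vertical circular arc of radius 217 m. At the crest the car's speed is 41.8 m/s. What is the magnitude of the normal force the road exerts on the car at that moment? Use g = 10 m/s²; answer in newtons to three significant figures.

3350 N

At the crest the centripetal acceleration points downward (toward the centre of the arc), so mg − N = mv²/r.
N = m(g − v²/r) = 1720 × (10.0 − (41.8)²/217) = 1720 × (10.0 − 8.052) = 1720 × 1.948 = 3351 N.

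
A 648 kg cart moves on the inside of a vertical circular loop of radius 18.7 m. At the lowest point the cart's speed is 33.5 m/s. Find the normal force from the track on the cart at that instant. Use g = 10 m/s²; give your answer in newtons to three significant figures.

At the lowest point, N points up (toward the centre) and the weight mg points down (away from the centre), so the net inward force is N − mg = mv²/r.
N = m(v²/r + g) = 648 × ((33.5)²/18.7 + 10.0) = 648 × (60.01 + 10.0) = 648 × 70.01 = 45370 N.

45400 N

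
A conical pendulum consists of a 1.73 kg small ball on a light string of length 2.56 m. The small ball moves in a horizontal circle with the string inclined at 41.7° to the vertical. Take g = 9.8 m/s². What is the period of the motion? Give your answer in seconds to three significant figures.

r = L sinθ = 1.703 m. From T sinθ = mω²r and T cosθ = mg: tanθ = ω²r/g, so ω² = g tanθ / r = g/(L cosθ).
ω = √(g/(L cosθ)) = √(9.8/(2.56 × 0.7466)) = √5.127 = 2.264 rad/s.
Period = 2π/ω = 2.775 s.

2.77 s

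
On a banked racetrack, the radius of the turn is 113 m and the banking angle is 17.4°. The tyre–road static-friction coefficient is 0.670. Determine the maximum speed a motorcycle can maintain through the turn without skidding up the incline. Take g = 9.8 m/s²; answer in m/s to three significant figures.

At the maximum speed, friction acts down the slope at its limiting value f = μN. Radially (horizontal, toward centre): N sinθ + μN cosθ = mv²/r. Vertically: N cosθ − μN sinθ = mg.
Dividing: v² = r g (sinθ + μcosθ)/(cosθ − μsinθ).
sinθ + μcosθ = 0.2990 + 0.670×0.9542 = 0.9384; cosθ − μsinθ = 0.9542 − 0.670×0.2990 = 0.7539.
v² = 113 × 9.8 × 0.9384/0.7539 = 1378 m²/s², so v = 37.13 m/s.

37.1 m/s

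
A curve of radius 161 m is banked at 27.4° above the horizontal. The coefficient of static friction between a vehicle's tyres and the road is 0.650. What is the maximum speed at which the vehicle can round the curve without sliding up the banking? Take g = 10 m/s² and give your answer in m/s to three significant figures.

At the maximum speed, friction acts down the slope at its limiting value f = μN. Radially (horizontal, toward centre): N sinθ + μN cosθ = mv²/r. Vertically: N cosθ − μN sinθ = mg.
Dividing: v² = r g (sinθ + μcosθ)/(cosθ − μsinθ).
sinθ + μcosθ = 0.4602 + 0.650×0.8878 = 1.037; cosθ − μsinθ = 0.8878 − 0.650×0.4602 = 0.5887.
v² = 161 × 10.0 × 1.037/0.5887 = 2837 m²/s², so v = 53.26 m/s.

53.3 m/s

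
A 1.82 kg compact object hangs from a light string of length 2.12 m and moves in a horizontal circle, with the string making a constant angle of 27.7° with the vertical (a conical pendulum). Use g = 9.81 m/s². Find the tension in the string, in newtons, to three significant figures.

Vertically the bob has no acceleration, so T cosθ = mg.
T = mg/cosθ = 1.82 × 9.81 / cos 27.7° = 17.85/0.8854 = 20.17 N.

20.2 N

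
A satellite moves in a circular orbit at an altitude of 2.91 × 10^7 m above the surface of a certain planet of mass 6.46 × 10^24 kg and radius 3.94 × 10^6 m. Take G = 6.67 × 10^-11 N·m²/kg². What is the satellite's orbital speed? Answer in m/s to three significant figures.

Orbital radius r = R + h = 3.94 × 10^6 + 2.91 × 10^7 = 3.304 × 10^7 m.
Gravity supplies the centripetal force: G M m / r² = m v² / r, so v = √(GM/r).
v = √(6.67 × 10^-11 × 6.46 × 10^24 / 3.304 × 10^7) = √(1.304 × 10^7) = 3611 m/s.

3610 m/s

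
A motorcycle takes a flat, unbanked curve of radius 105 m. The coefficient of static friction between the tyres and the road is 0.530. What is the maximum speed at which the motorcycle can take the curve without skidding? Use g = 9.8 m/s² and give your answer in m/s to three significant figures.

The only inward force on a level bend is static friction, so at the limit f_s = μ_s N = μ_s m g = m v²/r.
Mass cancels: v_max = √(μ_s g r) = √(0.530 × 9.8 × 105) = √545.4 = 23.35 m/s.

23.4 m/s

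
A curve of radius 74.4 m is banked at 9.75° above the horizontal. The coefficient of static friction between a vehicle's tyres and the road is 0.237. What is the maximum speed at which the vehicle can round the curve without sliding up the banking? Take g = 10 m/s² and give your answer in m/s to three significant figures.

At the maximum speed, friction acts down the slope at its limiting value f = μN. Radially (horizontal, toward centre): N sinθ + μN cosθ = mv²/r. Vertically: N cosθ − μN sinθ = mg.
Dividing: v² = r g (sinθ + μcosθ)/(cosθ − μsinθ).
sinθ + μcosθ = 0.1693 + 0.237×0.9856 = 0.4029; cosθ − μsinθ = 0.9856 − 0.237×0.1693 = 0.9454.
v² = 74.4 × 10.0 × 0.4029/0.9454 = 317.1 m²/s², so v = 17.81 m/s.

17.8 m/s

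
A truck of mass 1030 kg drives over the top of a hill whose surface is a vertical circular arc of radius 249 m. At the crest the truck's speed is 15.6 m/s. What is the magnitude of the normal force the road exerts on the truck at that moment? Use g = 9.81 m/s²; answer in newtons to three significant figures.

At the crest the centripetal acceleration points downward (toward the centre of the arc), so mg − N = mv²/r.
N = m(g − v²/r) = 1030 × (9.81 − (15.6)²/249) = 1030 × (9.81 − 0.9773) = 1030 × 8.833 = 9098 N.

9100 N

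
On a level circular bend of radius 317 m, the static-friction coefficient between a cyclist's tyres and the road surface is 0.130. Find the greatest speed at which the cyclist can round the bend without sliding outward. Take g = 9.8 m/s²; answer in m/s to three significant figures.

20.1 m/s

Friction provides the centripetal force on a flat curve. At maximum speed it is at its limiting value: μ_s m g = m v²/r.
Mass cancels: v_max = √(μ_s g r) = √(0.130 × 9.8 × 317) = √403.9 = 20.10 m/s.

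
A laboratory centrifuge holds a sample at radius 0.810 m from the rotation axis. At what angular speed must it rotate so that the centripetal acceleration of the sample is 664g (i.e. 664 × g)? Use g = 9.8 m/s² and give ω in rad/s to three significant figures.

Centripetal acceleration a_c = ω²r. Setting ω²r = 664g:
ω = √(664g / r) = √(664 × 9.8 / 0.810) = √8034 = 89.63 rad/s.

89.6 rad/s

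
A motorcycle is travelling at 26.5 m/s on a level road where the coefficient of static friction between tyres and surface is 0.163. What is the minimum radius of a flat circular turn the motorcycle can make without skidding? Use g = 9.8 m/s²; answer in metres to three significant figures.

440 m

At the limit, μ_s m g = m v²/r, so r_min = v²/(μ_s g) = (26.5)²/(0.163 × 9.8) = 702.2/1.597 = 439.6 m.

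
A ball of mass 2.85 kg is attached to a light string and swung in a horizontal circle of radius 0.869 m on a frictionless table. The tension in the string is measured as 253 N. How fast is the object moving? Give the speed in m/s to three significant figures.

8.78 m/s

T = m v²/r ⇒ v = √(T r / m) = √(253 × 0.869 / 2.85) = √77.14 = 8.783 m/s.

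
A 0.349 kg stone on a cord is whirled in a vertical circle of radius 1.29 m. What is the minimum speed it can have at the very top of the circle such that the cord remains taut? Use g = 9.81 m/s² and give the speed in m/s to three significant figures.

3.56 m/s

At the top, both weight mg and T point toward the centre: T + mg = mv²/r.
At minimum speed T → 0, so mg = mv_min²/r ⇒ v_min = √(g r) = √(9.81 × 1.29) = 3.557 m/s.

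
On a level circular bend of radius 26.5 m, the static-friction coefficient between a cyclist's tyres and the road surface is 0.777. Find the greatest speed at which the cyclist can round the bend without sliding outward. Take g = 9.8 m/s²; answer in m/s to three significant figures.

14.2 m/s

Friction provides the centripetal force on a flat curve. At maximum speed it is at its limiting value: μ_s m g = m v²/r.
Mass cancels: v_max = √(μ_s g r) = √(0.777 × 9.8 × 26.5) = √201.8 = 14.21 m/s.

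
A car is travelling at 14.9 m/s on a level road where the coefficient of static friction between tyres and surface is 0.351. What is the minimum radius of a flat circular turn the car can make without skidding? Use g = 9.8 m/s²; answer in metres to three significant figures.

At the limit, μ_s m g = m v²/r, so r_min = v²/(μ_s g) = (14.9)²/(0.351 × 9.8) = 222.0/3.440 = 64.54 m.

64.5 m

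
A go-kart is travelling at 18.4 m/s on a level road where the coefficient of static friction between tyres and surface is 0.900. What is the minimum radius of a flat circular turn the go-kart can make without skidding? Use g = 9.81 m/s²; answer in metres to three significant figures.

At the limit, μ_s m g = m v²/r, so r_min = v²/(μ_s g) = (18.4)²/(0.900 × 9.81) = 338.6/8.829 = 38.35 m.

38.3 m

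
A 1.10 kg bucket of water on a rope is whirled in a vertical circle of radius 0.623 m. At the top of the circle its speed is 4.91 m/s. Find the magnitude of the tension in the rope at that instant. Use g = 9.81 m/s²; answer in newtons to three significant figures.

At the top, both T and the weight mg point inward (toward the centre), so T + mg = mv²/r.
T = m(v²/r − g) = 1.10 × ((4.91)²/0.623 − 9.81) = 1.10 × (38.70 − 9.81) = 1.10 × 28.89 = 31.78 N.

31.8 N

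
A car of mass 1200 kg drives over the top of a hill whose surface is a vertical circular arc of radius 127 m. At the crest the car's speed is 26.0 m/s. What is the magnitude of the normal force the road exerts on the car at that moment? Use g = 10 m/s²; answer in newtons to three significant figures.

5610 N

At the crest the centripetal acceleration points downward (toward the centre of the arc), so mg − N = mv²/r.
N = m(g − v²/r) = 1200 × (10.0 − (26.0)²/127) = 1200 × (10.0 − 5.323) = 1200 × 4.677 = 5613 N.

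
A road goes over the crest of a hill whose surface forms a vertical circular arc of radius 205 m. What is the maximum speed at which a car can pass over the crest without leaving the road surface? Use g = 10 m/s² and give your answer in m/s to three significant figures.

45.3 m/s

At the crest the centre of the circle is below the car, so the net downward (centripetal) force is mg − N = mv²/r.
The car leaves the road when N → 0, giving v_max = √(g r) = √(10.0 × 205) = 45.28 m/s.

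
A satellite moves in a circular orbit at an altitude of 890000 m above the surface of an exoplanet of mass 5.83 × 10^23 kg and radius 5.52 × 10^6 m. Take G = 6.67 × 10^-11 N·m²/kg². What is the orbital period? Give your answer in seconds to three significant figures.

r = R + h = 5.52 × 10^6 + 890000 = 6.410 × 10^6 m. Gravity provides the centripetal force: G M m / r² = m v² / r ⇒ v = √(GM/r) = 2463 m/s.
T = 2πr/v = 2π × 6.410 × 10^6 / 2463 = 16350 s.

16400 s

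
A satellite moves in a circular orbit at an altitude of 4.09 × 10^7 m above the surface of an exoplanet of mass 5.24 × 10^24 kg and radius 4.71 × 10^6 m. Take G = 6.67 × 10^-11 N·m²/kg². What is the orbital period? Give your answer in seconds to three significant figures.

104000 s

r = R + h = 4.71 × 10^6 + 4.09 × 10^7 = 4.561 × 10^7 m. Gravity provides the centripetal force: G M m / r² = m v² / r ⇒ v = √(GM/r) = 2768 m/s.
T = 2πr/v = 2π × 4.561 × 10^7 / 2768 = 103500 s.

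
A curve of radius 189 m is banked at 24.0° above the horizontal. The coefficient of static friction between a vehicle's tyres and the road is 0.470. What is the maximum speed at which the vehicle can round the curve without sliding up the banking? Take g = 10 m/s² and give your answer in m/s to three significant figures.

46.8 m/s

At the maximum speed, friction acts down the slope at its limiting value f = μN. Radially (horizontal, toward centre): N sinθ + μN cosθ = mv²/r. Vertically: N cosθ − μN sinθ = mg.
Dividing: v² = r g (sinθ + μcosθ)/(cosθ − μsinθ).
sinθ + μcosθ = 0.4067 + 0.470×0.9135 = 0.8361; cosθ − μsinθ = 0.9135 − 0.470×0.4067 = 0.7224.
v² = 189 × 10.0 × 0.8361/0.7224 = 2188 m²/s², so v = 46.77 m/s.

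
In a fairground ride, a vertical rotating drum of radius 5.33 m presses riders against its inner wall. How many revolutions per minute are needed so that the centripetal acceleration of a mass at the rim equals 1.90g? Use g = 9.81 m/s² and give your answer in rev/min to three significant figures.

17.9 rev/min

Require ω²r = 1.90g, so ω = √(1.90 × 9.81/5.33) = 1.870 rad/s.
In rev/min: ω × 60/(2π) = 1.870 × 60/(2π) = 17.86 rev/min.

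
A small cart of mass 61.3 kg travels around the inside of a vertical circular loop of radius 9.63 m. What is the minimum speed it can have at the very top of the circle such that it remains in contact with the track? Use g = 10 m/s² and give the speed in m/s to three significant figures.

9.81 m/s

At the highest point the centre is directly below, so both the weight and N act inward: N + mg = mv²/r.
At minimum speed N → 0, so mg = mv_min²/r ⇒ v_min = √(g r) = √(10.0 × 9.63) = 9.813 m/s.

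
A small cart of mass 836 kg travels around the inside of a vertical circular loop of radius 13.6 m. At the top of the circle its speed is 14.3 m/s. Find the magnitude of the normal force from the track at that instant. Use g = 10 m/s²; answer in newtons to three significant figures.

4210 N

At the top, both N and the weight mg point inward (toward the centre), so N + mg = mv²/r.
N = m(v²/r − g) = 836 × ((14.3)²/13.6 − 10.0) = 836 × (15.04 − 10.0) = 836 × 5.036 = 4210 N.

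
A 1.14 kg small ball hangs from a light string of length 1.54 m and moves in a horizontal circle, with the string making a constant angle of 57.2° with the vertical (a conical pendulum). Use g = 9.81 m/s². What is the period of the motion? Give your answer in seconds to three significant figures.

1.83 s

r = L sinθ = 1.294 m. From T sinθ = mω²r and T cosθ = mg: tanθ = ω²r/g, so ω² = g tanθ / r = g/(L cosθ).
ω = √(g/(L cosθ)) = √(9.81/(1.54 × 0.5417)) = √11.76 = 3.429 rad/s.
Period = 2π/ω = 1.832 s.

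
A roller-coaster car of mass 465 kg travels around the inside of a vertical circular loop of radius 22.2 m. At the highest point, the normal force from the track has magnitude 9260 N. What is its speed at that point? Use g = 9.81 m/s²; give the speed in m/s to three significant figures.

At the top, N + mg = mv²/r, so v = √(r(N/m + g)) = √(22.2 × (9260/465 + 9.81)) = √(22.2 × 29.72) = √659.9 = 25.69 m/s.

25.7 m/s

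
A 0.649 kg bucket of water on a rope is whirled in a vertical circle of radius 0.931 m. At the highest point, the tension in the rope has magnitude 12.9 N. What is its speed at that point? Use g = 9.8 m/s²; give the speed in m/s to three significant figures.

At the top, T + mg = mv²/r, so v = √(r(T/m + g)) = √(0.931 × (12.9/0.649 + 9.8)) = √(0.931 × 29.68) = √27.63 = 5.256 m/s.

5.26 m/s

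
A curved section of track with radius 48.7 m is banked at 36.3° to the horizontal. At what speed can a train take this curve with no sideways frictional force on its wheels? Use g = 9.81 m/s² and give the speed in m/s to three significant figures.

18.7 m/s

On a frictionless banked curve, N sinθ = mv²/r and N cosθ = mg, so tanθ = v²/(rg).
v = √(r g tanθ) = √(48.7 × 9.81 × tan 36.3°) = √(48.7 × 9.81 × 0.7346) = √350.9 = 18.73 m/s.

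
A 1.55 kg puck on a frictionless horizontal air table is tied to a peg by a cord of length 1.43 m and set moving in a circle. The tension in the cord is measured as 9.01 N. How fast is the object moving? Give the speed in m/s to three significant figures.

T = m v²/r ⇒ v = √(T r / m) = √(9.01 × 1.43 / 1.55) = √8.312 = 2.883 m/s.

2.88 m/s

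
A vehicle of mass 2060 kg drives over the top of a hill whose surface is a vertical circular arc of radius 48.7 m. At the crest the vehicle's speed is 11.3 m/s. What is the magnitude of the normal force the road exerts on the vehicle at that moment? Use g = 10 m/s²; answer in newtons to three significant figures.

At the crest the centripetal acceleration points downward (toward the centre of the arc), so mg − N = mv²/r.
N = m(g − v²/r) = 2060 × (10.0 − (11.3)²/48.7) = 2060 × (10.0 − 2.622) = 2060 × 7.378 = 15200 N.

15200 N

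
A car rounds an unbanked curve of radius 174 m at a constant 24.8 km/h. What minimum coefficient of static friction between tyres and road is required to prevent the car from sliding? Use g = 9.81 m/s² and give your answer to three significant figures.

0.0278

v = 24.8/3.6 = 6.889 m/s.
Friction provides the centripetal force: μ_s m g = m v²/r, so μ_s = v²/(g r) = (6.889)²/(9.81 × 174) = 47.46/1707 = 0.02780.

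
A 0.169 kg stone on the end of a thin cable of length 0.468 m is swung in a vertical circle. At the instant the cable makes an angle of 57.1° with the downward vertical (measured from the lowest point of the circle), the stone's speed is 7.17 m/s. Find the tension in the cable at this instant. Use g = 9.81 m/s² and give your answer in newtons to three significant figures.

Take the radial direction toward the centre of the circle as positive. The component of the weight along the string toward the centre is −mg cos φ (φ measured from the bottom), so Newton's second law along the string gives T − mg cos φ = m v²/r.
cos 57.1° = 0.5432, so T = m(v²/r + g cos φ) = 0.169 × ((7.17)²/0.468 + 9.81 × 0.5432) = 0.169 × (109.8 + (5.329)) = 0.169 × 115.2 = 19.46 N.

19.5 N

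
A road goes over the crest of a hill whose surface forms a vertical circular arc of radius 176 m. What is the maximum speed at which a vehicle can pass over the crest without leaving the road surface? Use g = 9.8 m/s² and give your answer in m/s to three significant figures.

At the crest the centre of the circle is below the vehicle, so the net downward (centripetal) force is mg − N = mv²/r.
The vehicle leaves the road when N → 0, giving v_max = √(g r) = √(9.8 × 176) = 41.53 m/s.

41.5 m/s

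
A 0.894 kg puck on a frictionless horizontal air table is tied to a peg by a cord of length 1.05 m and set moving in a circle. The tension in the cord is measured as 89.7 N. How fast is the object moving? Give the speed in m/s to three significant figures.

T = m v²/r ⇒ v = √(T r / m) = √(89.7 × 1.05 / 0.894) = √105.4 = 10.26 m/s.

10.3 m/s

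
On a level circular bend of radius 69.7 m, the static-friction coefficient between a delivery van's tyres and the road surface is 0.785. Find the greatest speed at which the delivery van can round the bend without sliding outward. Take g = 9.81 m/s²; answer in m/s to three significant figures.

23.2 m/s

On a flat curve, static friction is the only horizontal force, so it must supply the full centripetal force: μ_s m g = m v²/r.
Mass cancels: v_max = √(μ_s g r) = √(0.785 × 9.81 × 69.7) = √536.7 = 23.17 m/s.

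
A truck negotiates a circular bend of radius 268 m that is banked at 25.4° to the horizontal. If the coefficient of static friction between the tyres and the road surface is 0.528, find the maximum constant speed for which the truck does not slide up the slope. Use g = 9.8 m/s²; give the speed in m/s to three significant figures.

At the maximum speed, friction acts down the slope at its limiting value f = μN. Radially (horizontal, toward centre): N sinθ + μN cosθ = mv²/r. Vertically: N cosθ − μN sinθ = mg.
Dividing: v² = r g (sinθ + μcosθ)/(cosθ − μsinθ).
sinθ + μcosθ = 0.4289 + 0.528×0.9033 = 0.9059; cosθ − μsinθ = 0.9033 − 0.528×0.4289 = 0.6769.
v² = 268 × 9.8 × 0.9059/0.6769 = 3515 m²/s², so v = 59.29 m/s.

59.3 m/s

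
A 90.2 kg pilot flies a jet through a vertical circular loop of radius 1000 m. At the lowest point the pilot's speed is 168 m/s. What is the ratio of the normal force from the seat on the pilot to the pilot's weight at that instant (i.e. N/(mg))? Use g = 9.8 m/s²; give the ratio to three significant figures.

3.88

At the bottom, N − mg = mv²/r, so N = m(v²/r + g) and N/(mg) = v²/(rg) + 1 = (168)²/(1000 × 9.8) + 1 = 2.880 + 1 = 3.880.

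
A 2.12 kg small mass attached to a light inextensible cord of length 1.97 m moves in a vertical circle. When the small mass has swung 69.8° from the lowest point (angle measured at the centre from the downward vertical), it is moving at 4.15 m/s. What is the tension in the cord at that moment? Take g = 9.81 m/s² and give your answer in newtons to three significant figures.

Take the radial direction toward the centre of the circle as positive. The component of the weight along the string toward the centre is −mg cos φ (φ measured from the bottom), so Newton's second law along the string gives T − mg cos φ = m v²/r.
cos 69.8° = 0.3453, so T = m(v²/r + g cos φ) = 2.12 × ((4.15)²/1.97 + 9.81 × 0.3453) = 2.12 × (8.742 + (3.387)) = 2.12 × 12.13 = 25.72 N.

25.7 N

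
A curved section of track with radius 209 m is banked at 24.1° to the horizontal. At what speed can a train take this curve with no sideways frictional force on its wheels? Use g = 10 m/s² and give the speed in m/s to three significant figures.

On a frictionless banked curve, N sinθ = mv²/r and N cosθ = mg, so tanθ = v²/(rg).
v = √(r g tanθ) = √(209 × 10.0 × tan 24.1°) = √(209 × 10.0 × 0.4473) = √934.9 = 30.58 m/s.

30.6 m/s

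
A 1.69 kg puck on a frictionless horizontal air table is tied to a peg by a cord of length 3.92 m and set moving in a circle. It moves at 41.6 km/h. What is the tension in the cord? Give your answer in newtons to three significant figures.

v = 41.6 km/h = 41.6/3.6 = 11.56 m/s.
The tension is the only horizontal force, so it supplies the full centripetal force: T = m v²/r = 1.69 × (11.56)²/3.92 = 1.69 × 133.5/3.92 = 57.57 N.

57.6 N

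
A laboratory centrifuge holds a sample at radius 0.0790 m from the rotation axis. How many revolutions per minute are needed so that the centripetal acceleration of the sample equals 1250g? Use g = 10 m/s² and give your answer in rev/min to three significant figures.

Require ω²r = 1250g, so ω = √(1250 × 10.0/0.0790) = 397.8 rad/s.
In rev/min: ω × 60/(2π) = 397.8 × 60/(2π) = 3799 rev/min.

3800 rev/min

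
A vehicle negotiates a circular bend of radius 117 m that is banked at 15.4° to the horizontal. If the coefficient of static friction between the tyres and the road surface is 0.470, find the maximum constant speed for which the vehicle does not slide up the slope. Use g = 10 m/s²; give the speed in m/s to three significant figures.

31.7 m/s

At the maximum speed, friction acts down the slope at its limiting value f = μN. Radially (horizontal, toward centre): N sinθ + μN cosθ = mv²/r. Vertically: N cosθ − μN sinθ = mg.
Dividing: v² = r g (sinθ + μcosθ)/(cosθ − μsinθ).
sinθ + μcosθ = 0.2656 + 0.470×0.9641 = 0.7187; cosθ − μsinθ = 0.9641 − 0.470×0.2656 = 0.8393.
v² = 117 × 10.0 × 0.7187/0.8393 = 1002 m²/s², so v = 31.65 m/s.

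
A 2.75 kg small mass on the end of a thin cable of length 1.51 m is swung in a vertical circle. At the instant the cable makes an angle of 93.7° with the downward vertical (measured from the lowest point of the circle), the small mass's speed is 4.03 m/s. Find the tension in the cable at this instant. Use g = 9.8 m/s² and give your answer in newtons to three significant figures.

27.8 N

Take the radial direction toward the centre of the circle as positive. The component of the weight along the string toward the centre is −mg cos φ (φ measured from the bottom), so Newton's second law along the string gives T − mg cos φ = m v²/r.
cos 93.7° = -0.06453, so T = m(v²/r + g cos φ) = 2.75 × ((4.03)²/1.51 + 9.8 × -0.06453) = 2.75 × (10.76 + (-0.6324)) = 2.75 × 10.12 = 27.84 N.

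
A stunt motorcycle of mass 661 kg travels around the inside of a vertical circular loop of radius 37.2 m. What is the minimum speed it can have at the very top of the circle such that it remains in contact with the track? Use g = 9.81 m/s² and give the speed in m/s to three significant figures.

19.1 m/s

At the top, both weight mg and N point toward the centre: N + mg = mv²/r.
At minimum speed N → 0, so mg = mv_min²/r ⇒ v_min = √(g r) = √(9.81 × 37.2) = 19.10 m/s.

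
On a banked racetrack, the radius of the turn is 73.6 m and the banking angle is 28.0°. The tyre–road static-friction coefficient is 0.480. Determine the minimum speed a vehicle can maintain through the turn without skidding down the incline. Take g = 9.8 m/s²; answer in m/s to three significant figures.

At the minimum speed, friction acts up the slope at its limiting value f = μN. Radially (horizontal, toward centre): N sinθ − μN cosθ = mv²/r. Vertically: N cosθ + μN sinθ = mg.
Dividing: v² = r g (sinθ − μcosθ)/(cosθ + μsinθ).
sinθ − μcosθ = 0.4695 − 0.480×0.8829 = 0.04566; cosθ + μsinθ = 0.8829 + 0.480×0.4695 = 1.108.
v² = 73.6 × 9.8 × 0.04566/1.108 = 29.71 m²/s², so v = 5.451 m/s.

5.45 m/s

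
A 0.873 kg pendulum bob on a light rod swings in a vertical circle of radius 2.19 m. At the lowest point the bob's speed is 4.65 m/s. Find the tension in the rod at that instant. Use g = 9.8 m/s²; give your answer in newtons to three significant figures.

17.2 N

At the lowest point, T points up (toward the centre) and the weight mg points down (away from the centre), so the net inward force is T − mg = mv²/r.
T = m(v²/r + g) = 0.873 × ((4.65)²/2.19 + 9.8) = 0.873 × (9.873 + 9.8) = 0.873 × 19.67 = 17.17 N.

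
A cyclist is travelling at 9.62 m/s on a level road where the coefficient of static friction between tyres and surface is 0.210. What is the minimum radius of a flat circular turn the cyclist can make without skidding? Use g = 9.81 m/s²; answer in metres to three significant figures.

At the limit, μ_s m g = m v²/r, so r_min = v²/(μ_s g) = (9.62)²/(0.210 × 9.81) = 92.54/2.060 = 44.92 m.

44.9 m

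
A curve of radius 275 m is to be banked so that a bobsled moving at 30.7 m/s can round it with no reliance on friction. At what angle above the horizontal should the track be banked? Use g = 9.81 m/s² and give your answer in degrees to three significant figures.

For a frictionless banked turn: horizontally N sinθ = mv²/r and vertically N cosθ = mg.
Dividing: tanθ = v²/(r g) = (30.7)²/(275 × 9.81) = 942.5/2698 = 0.3494.
θ = arctan(0.3494) = 19.26°.

19.3°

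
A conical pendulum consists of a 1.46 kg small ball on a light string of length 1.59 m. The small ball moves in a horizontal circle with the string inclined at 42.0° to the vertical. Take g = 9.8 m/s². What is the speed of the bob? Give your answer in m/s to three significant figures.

3.06 m/s

The radius of the circle is r = L sinθ = 1.59 × sin 42.0° = 1.064 m.
Horizontally T sinθ = mv²/r and vertically T cosθ = mg, so tanθ = v²/(rg).
v = √(r g tanθ) = √(1.064 × 9.8 × 0.9004) = √9.388 = 3.064 m/s.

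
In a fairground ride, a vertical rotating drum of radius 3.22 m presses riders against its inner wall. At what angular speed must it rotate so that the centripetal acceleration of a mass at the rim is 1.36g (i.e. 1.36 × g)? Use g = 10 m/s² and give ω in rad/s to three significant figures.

Centripetal acceleration a_c = ω²r. Setting ω²r = 1.36g:
ω = √(1.36g / r) = √(1.36 × 10.0 / 3.22) = √4.224 = 2.055 rad/s.

2.06 rad/s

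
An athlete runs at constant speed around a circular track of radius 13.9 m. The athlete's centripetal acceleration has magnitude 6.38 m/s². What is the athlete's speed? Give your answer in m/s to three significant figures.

a_c = v²/r ⇒ v = √(a_c · r) = √(6.38 × 13.9) = √88.68 = 9.417 m/s.

9.42 m/s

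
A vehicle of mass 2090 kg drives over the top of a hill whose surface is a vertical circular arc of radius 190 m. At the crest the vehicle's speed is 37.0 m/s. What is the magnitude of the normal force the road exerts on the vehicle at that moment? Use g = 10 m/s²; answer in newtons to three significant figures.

At the crest the centripetal acceleration points downward (toward the centre of the arc), so mg − N = mv²/r.
N = m(g − v²/r) = 2090 × (10.0 − (37.0)²/190) = 2090 × (10.0 − 7.205) = 2090 × 2.795 = 5841 N.

5840 N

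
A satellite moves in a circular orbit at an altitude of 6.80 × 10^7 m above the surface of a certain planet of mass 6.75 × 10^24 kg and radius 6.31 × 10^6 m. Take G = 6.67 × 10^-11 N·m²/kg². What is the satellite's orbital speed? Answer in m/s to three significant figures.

2460 m/s

Orbital radius r = R + h = 6.31 × 10^6 + 6.80 × 10^7 = 7.431 × 10^7 m.
Gravity supplies the centripetal force: G M m / r² = m v² / r, so v = √(GM/r).
v = √(6.67 × 10^-11 × 6.75 × 10^24 / 7.431 × 10^7) = √(6.059 × 10^6) = 2461 m/s.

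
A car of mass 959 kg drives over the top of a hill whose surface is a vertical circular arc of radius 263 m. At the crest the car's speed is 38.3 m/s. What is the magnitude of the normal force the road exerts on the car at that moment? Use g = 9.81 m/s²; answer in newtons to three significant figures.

At the crest the centripetal acceleration points downward (toward the centre of the arc), so mg − N = mv²/r.
N = m(g − v²/r) = 959 × (9.81 − (38.3)²/263) = 959 × (9.81 − 5.578) = 959 × 4.232 = 4059 N.

4060 N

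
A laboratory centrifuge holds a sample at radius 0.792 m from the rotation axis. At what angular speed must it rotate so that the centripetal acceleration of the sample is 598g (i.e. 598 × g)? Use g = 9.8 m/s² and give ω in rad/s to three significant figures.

86.0 rad/s

Centripetal acceleration a_c = ω²r. Setting ω²r = 598g:
ω = √(598g / r) = √(598 × 9.8 / 0.792) = √7399 = 86.02 rad/s.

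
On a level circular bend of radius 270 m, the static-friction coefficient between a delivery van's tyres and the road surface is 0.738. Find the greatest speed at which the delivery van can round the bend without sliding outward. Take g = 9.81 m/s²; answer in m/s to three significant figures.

On a flat curve, static friction is the only horizontal force, so it must supply the full centripetal force: μ_s m g = m v²/r.
Mass cancels: v_max = √(μ_s g r) = √(0.738 × 9.81 × 270) = √1955 = 44.21 m/s.

44.2 m/s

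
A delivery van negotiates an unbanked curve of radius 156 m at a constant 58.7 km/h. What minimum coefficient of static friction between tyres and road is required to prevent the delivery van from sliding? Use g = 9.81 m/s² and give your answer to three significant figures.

v = 58.7/3.6 = 16.31 m/s.
Friction provides the centripetal force: μ_s m g = m v²/r, so μ_s = v²/(g r) = (16.31)²/(9.81 × 156) = 265.9/1530 = 0.1737.

0.174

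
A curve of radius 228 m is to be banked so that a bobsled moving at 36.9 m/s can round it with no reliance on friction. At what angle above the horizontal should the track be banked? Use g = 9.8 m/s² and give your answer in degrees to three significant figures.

31.4°

With no friction, the horizontal component of the normal force provides the centripetal force: N sinθ = mv²/r, while N cosθ = mg vertically.
Dividing: tanθ = v²/(r g) = (36.9)²/(228 × 9.8) = 1362/2234 = 0.6094.
θ = arctan(0.6094) = 31.36°.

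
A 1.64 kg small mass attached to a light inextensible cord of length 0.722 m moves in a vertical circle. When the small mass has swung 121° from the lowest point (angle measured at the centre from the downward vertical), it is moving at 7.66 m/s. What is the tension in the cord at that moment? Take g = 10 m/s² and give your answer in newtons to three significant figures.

125 N

Take the radial direction toward the centre of the circle as positive. The component of the weight along the string toward the centre is −mg cos φ (φ measured from the bottom), so Newton's second law along the string gives T − mg cos φ = m v²/r.
cos 121° = -0.5150, so T = m(v²/r + g cos φ) = 1.64 × ((7.66)²/0.722 + 10.0 × -0.5150) = 1.64 × (81.27 + (-5.150)) = 1.64 × 76.12 = 124.8 N.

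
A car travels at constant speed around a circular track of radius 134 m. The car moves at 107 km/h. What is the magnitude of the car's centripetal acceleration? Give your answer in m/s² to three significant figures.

v = 107 km/h = 107/3.6 = 29.72 m/s.
a_c = v²/r = (29.72)²/134 = 883.4/134 = 6.593 m/s².

6.59 m/s²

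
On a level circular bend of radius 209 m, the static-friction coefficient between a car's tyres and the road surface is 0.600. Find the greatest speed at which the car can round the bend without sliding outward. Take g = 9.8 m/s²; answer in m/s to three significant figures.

Friction provides the centripetal force on a flat curve. At maximum speed it is at its limiting value: μ_s m g = m v²/r.
Mass cancels: v_max = √(μ_s g r) = √(0.600 × 9.8 × 209) = √1229 = 35.06 m/s.

35.1 m/s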